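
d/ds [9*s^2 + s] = 18*s + 1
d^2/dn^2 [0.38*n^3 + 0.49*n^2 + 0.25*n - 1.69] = 2.28*n + 0.98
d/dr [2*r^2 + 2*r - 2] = 4*r + 2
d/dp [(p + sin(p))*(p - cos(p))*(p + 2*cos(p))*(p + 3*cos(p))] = -(p + sin(p))*(p - cos(p))*(p + 2*cos(p))*(3*sin(p) - 1) - (p + sin(p))*(p - cos(p))*(p + 3*cos(p))*(2*sin(p) - 1) + (p + sin(p))*(p + 2*cos(p))*(p + 3*cos(p))*(sin(p) + 1) + (p - cos(p))*(p + 2*cos(p))*(p + 3*cos(p))*(cos(p) + 1)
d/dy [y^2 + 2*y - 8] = 2*y + 2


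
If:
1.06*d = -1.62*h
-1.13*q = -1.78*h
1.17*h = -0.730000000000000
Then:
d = 0.95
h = -0.62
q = -0.98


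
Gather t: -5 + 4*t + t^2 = t^2 + 4*t - 5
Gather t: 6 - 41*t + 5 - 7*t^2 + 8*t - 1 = -7*t^2 - 33*t + 10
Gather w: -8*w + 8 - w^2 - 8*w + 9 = -w^2 - 16*w + 17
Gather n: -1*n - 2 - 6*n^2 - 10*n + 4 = -6*n^2 - 11*n + 2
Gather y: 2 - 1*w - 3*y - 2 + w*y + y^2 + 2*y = -w + y^2 + y*(w - 1)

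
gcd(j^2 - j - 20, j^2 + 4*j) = j + 4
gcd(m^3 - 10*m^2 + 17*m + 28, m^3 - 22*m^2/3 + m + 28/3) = m^2 - 6*m - 7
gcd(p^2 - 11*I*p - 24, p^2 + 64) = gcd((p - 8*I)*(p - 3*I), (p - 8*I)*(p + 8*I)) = p - 8*I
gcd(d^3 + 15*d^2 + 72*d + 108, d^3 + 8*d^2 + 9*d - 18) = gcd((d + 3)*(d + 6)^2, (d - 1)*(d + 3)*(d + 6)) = d^2 + 9*d + 18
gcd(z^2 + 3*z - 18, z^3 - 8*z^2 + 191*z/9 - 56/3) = z - 3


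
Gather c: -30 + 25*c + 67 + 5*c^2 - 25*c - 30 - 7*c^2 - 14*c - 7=-2*c^2 - 14*c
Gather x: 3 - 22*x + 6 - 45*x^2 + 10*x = -45*x^2 - 12*x + 9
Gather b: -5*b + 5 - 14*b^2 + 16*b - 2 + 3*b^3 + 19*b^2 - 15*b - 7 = 3*b^3 + 5*b^2 - 4*b - 4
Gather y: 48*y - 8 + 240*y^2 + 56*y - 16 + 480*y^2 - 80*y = 720*y^2 + 24*y - 24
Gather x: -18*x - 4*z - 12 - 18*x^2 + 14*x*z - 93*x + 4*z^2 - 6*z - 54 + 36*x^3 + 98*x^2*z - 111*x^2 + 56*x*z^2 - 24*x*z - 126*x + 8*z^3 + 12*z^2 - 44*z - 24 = 36*x^3 + x^2*(98*z - 129) + x*(56*z^2 - 10*z - 237) + 8*z^3 + 16*z^2 - 54*z - 90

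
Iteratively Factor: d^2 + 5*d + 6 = (d + 2)*(d + 3)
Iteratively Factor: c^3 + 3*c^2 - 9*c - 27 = (c + 3)*(c^2 - 9) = (c - 3)*(c + 3)*(c + 3)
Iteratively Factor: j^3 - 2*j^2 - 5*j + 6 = (j + 2)*(j^2 - 4*j + 3) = (j - 1)*(j + 2)*(j - 3)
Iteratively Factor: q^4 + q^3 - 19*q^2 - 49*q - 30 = (q + 3)*(q^3 - 2*q^2 - 13*q - 10) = (q + 1)*(q + 3)*(q^2 - 3*q - 10) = (q + 1)*(q + 2)*(q + 3)*(q - 5)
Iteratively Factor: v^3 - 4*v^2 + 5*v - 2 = (v - 2)*(v^2 - 2*v + 1) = (v - 2)*(v - 1)*(v - 1)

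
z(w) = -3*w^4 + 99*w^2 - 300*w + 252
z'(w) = -12*w^3 + 198*w - 300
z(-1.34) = 822.09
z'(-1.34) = -536.45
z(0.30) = 170.89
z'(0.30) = -240.92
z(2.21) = 0.96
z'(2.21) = 8.05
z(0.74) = 83.31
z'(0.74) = -158.34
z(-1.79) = 1075.41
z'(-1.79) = -585.60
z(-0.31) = 354.49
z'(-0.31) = -361.02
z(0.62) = 103.61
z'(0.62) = -180.10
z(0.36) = 156.78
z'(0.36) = -229.28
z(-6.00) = 1728.00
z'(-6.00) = 1104.00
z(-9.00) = -8712.00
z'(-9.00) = 6666.00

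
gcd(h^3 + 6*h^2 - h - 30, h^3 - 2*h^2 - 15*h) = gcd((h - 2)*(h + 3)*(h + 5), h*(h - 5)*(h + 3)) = h + 3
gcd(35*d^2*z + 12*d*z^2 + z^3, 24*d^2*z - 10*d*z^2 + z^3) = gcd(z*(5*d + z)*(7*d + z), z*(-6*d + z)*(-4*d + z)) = z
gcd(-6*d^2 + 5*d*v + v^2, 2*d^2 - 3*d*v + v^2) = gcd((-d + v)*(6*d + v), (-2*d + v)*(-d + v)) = -d + v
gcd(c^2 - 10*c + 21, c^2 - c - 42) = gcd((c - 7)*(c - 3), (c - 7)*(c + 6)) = c - 7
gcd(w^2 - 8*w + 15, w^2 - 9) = w - 3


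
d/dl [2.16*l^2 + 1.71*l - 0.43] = 4.32*l + 1.71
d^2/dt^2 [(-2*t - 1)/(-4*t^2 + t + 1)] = 2*(2*(-12*t - 1)*(-4*t^2 + t + 1) - (2*t + 1)*(8*t - 1)^2)/(-4*t^2 + t + 1)^3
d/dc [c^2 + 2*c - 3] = 2*c + 2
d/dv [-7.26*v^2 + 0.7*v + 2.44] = 0.7 - 14.52*v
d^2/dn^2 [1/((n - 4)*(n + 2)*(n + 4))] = 4*(3*n^4 + 8*n^3 - 18*n^2 + 160)/(n^9 + 6*n^8 - 36*n^7 - 280*n^6 + 192*n^5 + 4224*n^4 + 5120*n^3 - 18432*n^2 - 49152*n - 32768)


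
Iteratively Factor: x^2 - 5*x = (x - 5)*(x)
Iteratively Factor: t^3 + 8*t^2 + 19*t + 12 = (t + 3)*(t^2 + 5*t + 4) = (t + 1)*(t + 3)*(t + 4)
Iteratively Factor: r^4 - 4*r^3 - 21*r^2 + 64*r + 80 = (r - 4)*(r^3 - 21*r - 20) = (r - 4)*(r + 4)*(r^2 - 4*r - 5) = (r - 4)*(r + 1)*(r + 4)*(r - 5)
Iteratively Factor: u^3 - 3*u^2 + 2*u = (u - 2)*(u^2 - u) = u*(u - 2)*(u - 1)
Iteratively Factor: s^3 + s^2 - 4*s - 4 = (s + 2)*(s^2 - s - 2) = (s - 2)*(s + 2)*(s + 1)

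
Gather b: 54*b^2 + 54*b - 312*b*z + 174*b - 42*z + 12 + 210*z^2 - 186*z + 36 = 54*b^2 + b*(228 - 312*z) + 210*z^2 - 228*z + 48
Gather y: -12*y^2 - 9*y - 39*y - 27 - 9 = -12*y^2 - 48*y - 36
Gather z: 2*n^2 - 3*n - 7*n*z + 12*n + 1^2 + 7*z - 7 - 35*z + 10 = 2*n^2 + 9*n + z*(-7*n - 28) + 4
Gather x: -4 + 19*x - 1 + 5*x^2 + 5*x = 5*x^2 + 24*x - 5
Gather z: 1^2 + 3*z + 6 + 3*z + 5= 6*z + 12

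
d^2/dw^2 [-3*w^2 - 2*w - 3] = -6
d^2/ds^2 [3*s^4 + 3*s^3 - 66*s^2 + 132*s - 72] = 36*s^2 + 18*s - 132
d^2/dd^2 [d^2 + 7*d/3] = 2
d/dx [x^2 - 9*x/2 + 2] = 2*x - 9/2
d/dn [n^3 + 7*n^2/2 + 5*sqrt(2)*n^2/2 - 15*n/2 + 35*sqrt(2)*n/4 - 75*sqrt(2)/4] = 3*n^2 + 7*n + 5*sqrt(2)*n - 15/2 + 35*sqrt(2)/4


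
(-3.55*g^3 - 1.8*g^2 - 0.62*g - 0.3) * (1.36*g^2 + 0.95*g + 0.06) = -4.828*g^5 - 5.8205*g^4 - 2.7662*g^3 - 1.105*g^2 - 0.3222*g - 0.018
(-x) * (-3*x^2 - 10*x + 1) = 3*x^3 + 10*x^2 - x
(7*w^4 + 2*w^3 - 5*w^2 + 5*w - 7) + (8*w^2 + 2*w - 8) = 7*w^4 + 2*w^3 + 3*w^2 + 7*w - 15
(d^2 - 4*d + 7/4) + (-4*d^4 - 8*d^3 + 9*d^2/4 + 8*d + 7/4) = -4*d^4 - 8*d^3 + 13*d^2/4 + 4*d + 7/2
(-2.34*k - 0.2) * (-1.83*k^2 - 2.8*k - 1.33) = 4.2822*k^3 + 6.918*k^2 + 3.6722*k + 0.266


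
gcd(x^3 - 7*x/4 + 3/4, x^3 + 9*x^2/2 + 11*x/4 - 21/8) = x^2 + x - 3/4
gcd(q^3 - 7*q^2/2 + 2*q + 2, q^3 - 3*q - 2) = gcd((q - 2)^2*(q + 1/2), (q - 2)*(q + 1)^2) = q - 2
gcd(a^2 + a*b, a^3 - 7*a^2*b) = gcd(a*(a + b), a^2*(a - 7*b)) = a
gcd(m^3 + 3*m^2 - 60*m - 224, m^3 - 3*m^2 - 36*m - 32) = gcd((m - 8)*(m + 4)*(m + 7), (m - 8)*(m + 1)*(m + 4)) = m^2 - 4*m - 32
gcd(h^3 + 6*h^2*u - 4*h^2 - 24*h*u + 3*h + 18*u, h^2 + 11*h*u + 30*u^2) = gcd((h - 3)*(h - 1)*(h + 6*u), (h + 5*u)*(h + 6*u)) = h + 6*u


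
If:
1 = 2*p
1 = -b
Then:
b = -1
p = 1/2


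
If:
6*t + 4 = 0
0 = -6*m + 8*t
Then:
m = -8/9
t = -2/3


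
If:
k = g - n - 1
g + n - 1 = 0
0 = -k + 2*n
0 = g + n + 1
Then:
No Solution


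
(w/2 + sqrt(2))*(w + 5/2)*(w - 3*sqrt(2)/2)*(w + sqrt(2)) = w^4/2 + 3*sqrt(2)*w^3/4 + 5*w^3/4 - 5*w^2/2 + 15*sqrt(2)*w^2/8 - 25*w/4 - 3*sqrt(2)*w - 15*sqrt(2)/2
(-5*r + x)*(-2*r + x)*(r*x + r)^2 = 10*r^4*x^2 + 20*r^4*x + 10*r^4 - 7*r^3*x^3 - 14*r^3*x^2 - 7*r^3*x + r^2*x^4 + 2*r^2*x^3 + r^2*x^2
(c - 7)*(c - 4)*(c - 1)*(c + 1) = c^4 - 11*c^3 + 27*c^2 + 11*c - 28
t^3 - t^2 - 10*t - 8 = (t - 4)*(t + 1)*(t + 2)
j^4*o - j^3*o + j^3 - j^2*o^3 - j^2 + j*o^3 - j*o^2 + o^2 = (j - 1)*(j - o)*(j + o)*(j*o + 1)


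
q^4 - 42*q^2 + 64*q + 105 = (q - 5)*(q - 3)*(q + 1)*(q + 7)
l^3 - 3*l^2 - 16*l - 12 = (l - 6)*(l + 1)*(l + 2)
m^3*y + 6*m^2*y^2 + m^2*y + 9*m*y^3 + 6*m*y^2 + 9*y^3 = (m + 3*y)^2*(m*y + y)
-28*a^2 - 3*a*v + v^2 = (-7*a + v)*(4*a + v)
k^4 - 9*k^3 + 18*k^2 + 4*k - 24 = (k - 6)*(k - 2)^2*(k + 1)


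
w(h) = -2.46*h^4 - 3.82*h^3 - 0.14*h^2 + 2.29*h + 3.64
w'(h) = -9.84*h^3 - 11.46*h^2 - 0.28*h + 2.29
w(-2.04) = -11.79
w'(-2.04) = 38.71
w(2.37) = -120.18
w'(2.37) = -193.73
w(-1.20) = 2.19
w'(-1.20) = 3.13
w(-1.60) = -0.86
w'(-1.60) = 13.71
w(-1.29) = 1.84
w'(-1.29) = 4.70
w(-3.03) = -105.67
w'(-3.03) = 171.66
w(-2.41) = -32.21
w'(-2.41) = 74.14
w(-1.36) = 1.46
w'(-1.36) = 6.23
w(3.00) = -293.15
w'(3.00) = -367.37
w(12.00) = -57600.56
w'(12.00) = -18654.83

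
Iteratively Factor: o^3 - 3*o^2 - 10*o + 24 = (o + 3)*(o^2 - 6*o + 8) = (o - 4)*(o + 3)*(o - 2)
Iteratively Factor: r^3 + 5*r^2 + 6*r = (r)*(r^2 + 5*r + 6) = r*(r + 2)*(r + 3)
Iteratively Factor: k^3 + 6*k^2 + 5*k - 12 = (k + 3)*(k^2 + 3*k - 4) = (k - 1)*(k + 3)*(k + 4)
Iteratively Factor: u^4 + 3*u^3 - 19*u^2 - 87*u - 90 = (u - 5)*(u^3 + 8*u^2 + 21*u + 18) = (u - 5)*(u + 3)*(u^2 + 5*u + 6) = (u - 5)*(u + 2)*(u + 3)*(u + 3)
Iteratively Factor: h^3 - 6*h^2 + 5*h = (h)*(h^2 - 6*h + 5) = h*(h - 5)*(h - 1)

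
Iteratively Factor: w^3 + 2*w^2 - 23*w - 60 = (w - 5)*(w^2 + 7*w + 12) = (w - 5)*(w + 4)*(w + 3)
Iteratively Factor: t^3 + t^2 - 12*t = (t - 3)*(t^2 + 4*t) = t*(t - 3)*(t + 4)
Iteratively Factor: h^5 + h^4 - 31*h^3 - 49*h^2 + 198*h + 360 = (h - 3)*(h^4 + 4*h^3 - 19*h^2 - 106*h - 120) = (h - 3)*(h + 2)*(h^3 + 2*h^2 - 23*h - 60) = (h - 3)*(h + 2)*(h + 4)*(h^2 - 2*h - 15) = (h - 3)*(h + 2)*(h + 3)*(h + 4)*(h - 5)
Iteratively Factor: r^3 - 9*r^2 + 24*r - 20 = (r - 2)*(r^2 - 7*r + 10) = (r - 2)^2*(r - 5)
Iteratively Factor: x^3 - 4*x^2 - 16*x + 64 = (x - 4)*(x^2 - 16) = (x - 4)^2*(x + 4)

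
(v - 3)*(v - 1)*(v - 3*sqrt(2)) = v^3 - 3*sqrt(2)*v^2 - 4*v^2 + 3*v + 12*sqrt(2)*v - 9*sqrt(2)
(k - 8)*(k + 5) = k^2 - 3*k - 40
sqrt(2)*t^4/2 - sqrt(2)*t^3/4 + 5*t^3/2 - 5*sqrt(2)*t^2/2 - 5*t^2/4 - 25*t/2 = t*(t - 5/2)*(t + 5*sqrt(2)/2)*(sqrt(2)*t/2 + sqrt(2))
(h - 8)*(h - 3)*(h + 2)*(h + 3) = h^4 - 6*h^3 - 25*h^2 + 54*h + 144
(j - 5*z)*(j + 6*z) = j^2 + j*z - 30*z^2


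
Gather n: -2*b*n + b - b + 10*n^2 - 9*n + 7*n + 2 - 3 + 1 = 10*n^2 + n*(-2*b - 2)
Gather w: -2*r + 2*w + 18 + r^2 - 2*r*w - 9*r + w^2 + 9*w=r^2 - 11*r + w^2 + w*(11 - 2*r) + 18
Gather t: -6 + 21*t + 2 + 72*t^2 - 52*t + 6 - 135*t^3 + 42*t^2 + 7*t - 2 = -135*t^3 + 114*t^2 - 24*t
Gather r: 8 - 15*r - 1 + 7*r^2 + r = 7*r^2 - 14*r + 7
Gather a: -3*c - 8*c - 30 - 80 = -11*c - 110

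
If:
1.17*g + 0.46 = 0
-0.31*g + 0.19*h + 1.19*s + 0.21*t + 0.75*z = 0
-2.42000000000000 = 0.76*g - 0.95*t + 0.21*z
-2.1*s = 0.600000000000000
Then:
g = -0.39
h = -4.19168975069252*z - 1.31987593815849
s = -0.29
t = 0.221052631578947*z + 2.23283850652272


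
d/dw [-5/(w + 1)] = 5/(w + 1)^2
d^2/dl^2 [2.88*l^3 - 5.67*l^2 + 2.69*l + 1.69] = 17.28*l - 11.34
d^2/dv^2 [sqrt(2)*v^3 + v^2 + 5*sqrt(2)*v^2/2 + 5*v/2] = 6*sqrt(2)*v + 2 + 5*sqrt(2)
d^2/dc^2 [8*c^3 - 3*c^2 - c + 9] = 48*c - 6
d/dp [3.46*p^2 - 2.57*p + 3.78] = 6.92*p - 2.57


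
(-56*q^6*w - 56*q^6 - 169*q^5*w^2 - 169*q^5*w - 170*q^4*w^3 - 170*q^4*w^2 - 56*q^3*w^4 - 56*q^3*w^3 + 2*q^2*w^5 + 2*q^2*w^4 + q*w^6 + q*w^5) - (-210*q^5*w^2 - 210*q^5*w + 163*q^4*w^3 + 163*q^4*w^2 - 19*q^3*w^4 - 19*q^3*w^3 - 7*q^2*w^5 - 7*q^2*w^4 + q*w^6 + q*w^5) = -56*q^6*w - 56*q^6 + 41*q^5*w^2 + 41*q^5*w - 333*q^4*w^3 - 333*q^4*w^2 - 37*q^3*w^4 - 37*q^3*w^3 + 9*q^2*w^5 + 9*q^2*w^4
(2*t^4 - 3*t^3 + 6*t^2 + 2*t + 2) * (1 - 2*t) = -4*t^5 + 8*t^4 - 15*t^3 + 2*t^2 - 2*t + 2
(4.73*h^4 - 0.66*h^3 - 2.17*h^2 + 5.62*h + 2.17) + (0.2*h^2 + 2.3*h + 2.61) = 4.73*h^4 - 0.66*h^3 - 1.97*h^2 + 7.92*h + 4.78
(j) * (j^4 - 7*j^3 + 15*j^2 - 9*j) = j^5 - 7*j^4 + 15*j^3 - 9*j^2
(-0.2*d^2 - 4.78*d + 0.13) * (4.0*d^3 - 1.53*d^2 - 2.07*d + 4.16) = -0.8*d^5 - 18.814*d^4 + 8.2474*d^3 + 8.8637*d^2 - 20.1539*d + 0.5408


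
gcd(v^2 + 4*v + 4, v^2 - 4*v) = 1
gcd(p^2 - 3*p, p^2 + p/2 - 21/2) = p - 3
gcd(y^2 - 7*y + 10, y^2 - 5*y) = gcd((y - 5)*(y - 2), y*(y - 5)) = y - 5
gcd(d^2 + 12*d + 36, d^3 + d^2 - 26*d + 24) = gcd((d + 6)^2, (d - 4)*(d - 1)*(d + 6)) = d + 6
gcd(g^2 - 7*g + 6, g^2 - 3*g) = 1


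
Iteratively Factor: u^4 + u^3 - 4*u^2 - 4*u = (u + 1)*(u^3 - 4*u) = (u - 2)*(u + 1)*(u^2 + 2*u) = (u - 2)*(u + 1)*(u + 2)*(u)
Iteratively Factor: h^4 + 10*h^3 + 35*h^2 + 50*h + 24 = (h + 3)*(h^3 + 7*h^2 + 14*h + 8) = (h + 3)*(h + 4)*(h^2 + 3*h + 2) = (h + 2)*(h + 3)*(h + 4)*(h + 1)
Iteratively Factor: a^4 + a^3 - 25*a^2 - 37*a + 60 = (a - 5)*(a^3 + 6*a^2 + 5*a - 12) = (a - 5)*(a + 3)*(a^2 + 3*a - 4) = (a - 5)*(a + 3)*(a + 4)*(a - 1)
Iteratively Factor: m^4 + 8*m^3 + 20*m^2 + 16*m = (m)*(m^3 + 8*m^2 + 20*m + 16) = m*(m + 2)*(m^2 + 6*m + 8) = m*(m + 2)^2*(m + 4)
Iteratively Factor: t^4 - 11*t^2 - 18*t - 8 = (t + 2)*(t^3 - 2*t^2 - 7*t - 4) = (t + 1)*(t + 2)*(t^2 - 3*t - 4) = (t + 1)^2*(t + 2)*(t - 4)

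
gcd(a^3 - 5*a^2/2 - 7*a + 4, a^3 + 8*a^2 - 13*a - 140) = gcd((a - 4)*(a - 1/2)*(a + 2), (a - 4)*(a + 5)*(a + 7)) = a - 4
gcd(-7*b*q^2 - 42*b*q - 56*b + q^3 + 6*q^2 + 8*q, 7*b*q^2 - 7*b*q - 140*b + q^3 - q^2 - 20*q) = q + 4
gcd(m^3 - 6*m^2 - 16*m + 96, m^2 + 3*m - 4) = m + 4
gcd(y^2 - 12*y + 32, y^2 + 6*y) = 1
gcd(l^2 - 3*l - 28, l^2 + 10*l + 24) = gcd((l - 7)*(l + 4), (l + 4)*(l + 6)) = l + 4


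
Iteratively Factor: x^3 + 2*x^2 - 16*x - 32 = (x - 4)*(x^2 + 6*x + 8) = (x - 4)*(x + 2)*(x + 4)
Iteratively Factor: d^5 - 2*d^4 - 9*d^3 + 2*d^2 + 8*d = (d + 2)*(d^4 - 4*d^3 - d^2 + 4*d) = (d - 4)*(d + 2)*(d^3 - d) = (d - 4)*(d - 1)*(d + 2)*(d^2 + d) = (d - 4)*(d - 1)*(d + 1)*(d + 2)*(d)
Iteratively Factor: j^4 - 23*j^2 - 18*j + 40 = (j + 2)*(j^3 - 2*j^2 - 19*j + 20) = (j - 5)*(j + 2)*(j^2 + 3*j - 4) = (j - 5)*(j - 1)*(j + 2)*(j + 4)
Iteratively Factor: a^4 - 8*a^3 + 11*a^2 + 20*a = (a + 1)*(a^3 - 9*a^2 + 20*a) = a*(a + 1)*(a^2 - 9*a + 20) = a*(a - 5)*(a + 1)*(a - 4)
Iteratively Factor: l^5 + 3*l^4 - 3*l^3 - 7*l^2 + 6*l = (l - 1)*(l^4 + 4*l^3 + l^2 - 6*l) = (l - 1)*(l + 3)*(l^3 + l^2 - 2*l) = (l - 1)*(l + 2)*(l + 3)*(l^2 - l) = l*(l - 1)*(l + 2)*(l + 3)*(l - 1)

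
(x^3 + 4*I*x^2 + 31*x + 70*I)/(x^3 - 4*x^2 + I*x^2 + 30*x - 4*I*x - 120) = (x^2 + 9*I*x - 14)/(x^2 + x*(-4 + 6*I) - 24*I)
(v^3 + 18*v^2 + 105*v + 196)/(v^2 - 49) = (v^2 + 11*v + 28)/(v - 7)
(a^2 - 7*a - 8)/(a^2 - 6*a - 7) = (a - 8)/(a - 7)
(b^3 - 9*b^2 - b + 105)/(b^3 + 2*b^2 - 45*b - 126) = (b - 5)/(b + 6)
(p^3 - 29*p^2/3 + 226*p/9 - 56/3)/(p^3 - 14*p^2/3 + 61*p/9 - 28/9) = (p - 6)/(p - 1)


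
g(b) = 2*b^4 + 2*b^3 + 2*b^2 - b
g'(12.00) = 14735.00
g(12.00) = 45204.00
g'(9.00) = 6353.00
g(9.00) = 14733.00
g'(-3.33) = -243.19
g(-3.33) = 197.58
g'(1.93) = 86.58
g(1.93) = 47.65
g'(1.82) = 74.38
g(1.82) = 38.81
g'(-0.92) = -5.83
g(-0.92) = 2.49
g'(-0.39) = -2.12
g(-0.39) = 0.62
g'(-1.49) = -20.10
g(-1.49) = 9.17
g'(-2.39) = -85.50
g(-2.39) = 51.77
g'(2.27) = 132.57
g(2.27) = 84.53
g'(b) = 8*b^3 + 6*b^2 + 4*b - 1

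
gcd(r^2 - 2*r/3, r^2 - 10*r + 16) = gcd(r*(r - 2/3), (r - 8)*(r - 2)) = 1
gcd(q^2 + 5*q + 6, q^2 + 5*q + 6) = q^2 + 5*q + 6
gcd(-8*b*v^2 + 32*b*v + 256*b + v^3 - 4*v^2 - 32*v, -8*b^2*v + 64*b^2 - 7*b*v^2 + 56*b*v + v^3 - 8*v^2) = -8*b*v + 64*b + v^2 - 8*v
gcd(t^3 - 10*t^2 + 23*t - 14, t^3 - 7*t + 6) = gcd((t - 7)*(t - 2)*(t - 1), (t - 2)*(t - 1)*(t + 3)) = t^2 - 3*t + 2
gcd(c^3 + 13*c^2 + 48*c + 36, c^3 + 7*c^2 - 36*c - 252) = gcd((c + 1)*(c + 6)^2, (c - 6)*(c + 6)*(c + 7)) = c + 6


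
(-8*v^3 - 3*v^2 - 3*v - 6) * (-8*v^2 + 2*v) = 64*v^5 + 8*v^4 + 18*v^3 + 42*v^2 - 12*v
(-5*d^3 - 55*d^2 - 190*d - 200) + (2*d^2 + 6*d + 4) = -5*d^3 - 53*d^2 - 184*d - 196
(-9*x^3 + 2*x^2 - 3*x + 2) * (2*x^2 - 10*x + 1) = -18*x^5 + 94*x^4 - 35*x^3 + 36*x^2 - 23*x + 2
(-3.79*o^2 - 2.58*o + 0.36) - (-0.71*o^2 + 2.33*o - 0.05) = -3.08*o^2 - 4.91*o + 0.41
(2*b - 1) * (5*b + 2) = 10*b^2 - b - 2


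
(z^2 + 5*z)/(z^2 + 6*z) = (z + 5)/(z + 6)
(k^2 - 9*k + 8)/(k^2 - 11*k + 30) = (k^2 - 9*k + 8)/(k^2 - 11*k + 30)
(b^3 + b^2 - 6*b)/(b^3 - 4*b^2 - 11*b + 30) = b/(b - 5)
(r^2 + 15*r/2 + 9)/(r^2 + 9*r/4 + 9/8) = 4*(r + 6)/(4*r + 3)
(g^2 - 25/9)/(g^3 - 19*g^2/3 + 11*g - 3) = (9*g^2 - 25)/(3*(3*g^3 - 19*g^2 + 33*g - 9))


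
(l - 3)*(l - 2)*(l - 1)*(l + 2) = l^4 - 4*l^3 - l^2 + 16*l - 12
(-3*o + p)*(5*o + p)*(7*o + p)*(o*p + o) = -105*o^4*p - 105*o^4 - o^3*p^2 - o^3*p + 9*o^2*p^3 + 9*o^2*p^2 + o*p^4 + o*p^3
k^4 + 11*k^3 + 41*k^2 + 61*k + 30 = (k + 1)*(k + 2)*(k + 3)*(k + 5)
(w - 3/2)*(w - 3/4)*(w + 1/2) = w^3 - 7*w^2/4 + 9/16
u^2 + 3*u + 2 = (u + 1)*(u + 2)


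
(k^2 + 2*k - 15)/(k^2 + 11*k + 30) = (k - 3)/(k + 6)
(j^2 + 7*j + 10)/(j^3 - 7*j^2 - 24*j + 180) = (j + 2)/(j^2 - 12*j + 36)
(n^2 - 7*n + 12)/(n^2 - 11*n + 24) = (n - 4)/(n - 8)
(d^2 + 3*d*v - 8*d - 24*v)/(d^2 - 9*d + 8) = (d + 3*v)/(d - 1)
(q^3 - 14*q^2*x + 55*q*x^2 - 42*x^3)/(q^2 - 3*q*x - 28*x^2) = (q^2 - 7*q*x + 6*x^2)/(q + 4*x)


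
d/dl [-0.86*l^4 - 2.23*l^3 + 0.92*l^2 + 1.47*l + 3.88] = -3.44*l^3 - 6.69*l^2 + 1.84*l + 1.47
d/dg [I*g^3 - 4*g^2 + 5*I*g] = 3*I*g^2 - 8*g + 5*I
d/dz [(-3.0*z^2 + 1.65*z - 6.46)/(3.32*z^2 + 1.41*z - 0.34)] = (-9.708*z^2 + 44.9344*z + 8.5476)/(11.0224*z^4 + 9.3624*z^3 - 0.2695*z^2 - 0.9588*z + 0.1156)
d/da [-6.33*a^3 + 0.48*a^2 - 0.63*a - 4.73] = -18.99*a^2 + 0.96*a - 0.63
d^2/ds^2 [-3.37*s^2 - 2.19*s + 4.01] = -6.74000000000000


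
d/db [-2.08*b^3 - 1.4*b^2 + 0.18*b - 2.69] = -6.24*b^2 - 2.8*b + 0.18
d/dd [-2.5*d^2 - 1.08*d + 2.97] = -5.0*d - 1.08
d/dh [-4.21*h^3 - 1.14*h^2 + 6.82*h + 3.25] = -12.63*h^2 - 2.28*h + 6.82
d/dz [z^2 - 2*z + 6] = 2*z - 2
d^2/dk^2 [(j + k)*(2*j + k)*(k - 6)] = 6*j + 6*k - 12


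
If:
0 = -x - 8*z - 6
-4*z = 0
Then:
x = -6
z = 0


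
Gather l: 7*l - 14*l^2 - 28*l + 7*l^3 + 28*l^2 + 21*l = 7*l^3 + 14*l^2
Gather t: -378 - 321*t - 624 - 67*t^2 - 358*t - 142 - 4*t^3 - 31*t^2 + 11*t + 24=-4*t^3 - 98*t^2 - 668*t - 1120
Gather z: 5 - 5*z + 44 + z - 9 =40 - 4*z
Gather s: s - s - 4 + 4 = 0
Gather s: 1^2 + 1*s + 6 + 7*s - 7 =8*s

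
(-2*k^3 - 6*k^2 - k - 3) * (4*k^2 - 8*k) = -8*k^5 - 8*k^4 + 44*k^3 - 4*k^2 + 24*k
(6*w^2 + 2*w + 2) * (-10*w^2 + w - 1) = -60*w^4 - 14*w^3 - 24*w^2 - 2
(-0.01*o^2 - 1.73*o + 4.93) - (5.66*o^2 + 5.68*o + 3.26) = -5.67*o^2 - 7.41*o + 1.67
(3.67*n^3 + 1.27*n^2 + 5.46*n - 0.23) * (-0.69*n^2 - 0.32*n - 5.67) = -2.5323*n^5 - 2.0507*n^4 - 24.9827*n^3 - 8.7894*n^2 - 30.8846*n + 1.3041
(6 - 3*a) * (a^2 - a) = -3*a^3 + 9*a^2 - 6*a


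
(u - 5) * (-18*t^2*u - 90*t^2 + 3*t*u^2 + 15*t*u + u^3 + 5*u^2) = -18*t^2*u^2 + 450*t^2 + 3*t*u^3 - 75*t*u + u^4 - 25*u^2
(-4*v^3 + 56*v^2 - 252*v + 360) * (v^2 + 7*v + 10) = -4*v^5 + 28*v^4 + 100*v^3 - 844*v^2 + 3600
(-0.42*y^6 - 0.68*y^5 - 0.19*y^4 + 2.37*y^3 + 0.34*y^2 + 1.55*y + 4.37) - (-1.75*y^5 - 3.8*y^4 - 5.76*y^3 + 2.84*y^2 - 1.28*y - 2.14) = -0.42*y^6 + 1.07*y^5 + 3.61*y^4 + 8.13*y^3 - 2.5*y^2 + 2.83*y + 6.51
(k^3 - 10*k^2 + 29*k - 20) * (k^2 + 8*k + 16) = k^5 - 2*k^4 - 35*k^3 + 52*k^2 + 304*k - 320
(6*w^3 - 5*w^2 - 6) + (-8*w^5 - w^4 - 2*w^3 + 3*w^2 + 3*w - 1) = -8*w^5 - w^4 + 4*w^3 - 2*w^2 + 3*w - 7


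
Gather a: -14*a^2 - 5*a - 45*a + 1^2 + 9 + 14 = -14*a^2 - 50*a + 24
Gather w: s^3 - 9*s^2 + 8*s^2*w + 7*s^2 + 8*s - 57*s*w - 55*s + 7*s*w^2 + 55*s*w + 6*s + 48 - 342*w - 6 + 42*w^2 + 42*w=s^3 - 2*s^2 - 41*s + w^2*(7*s + 42) + w*(8*s^2 - 2*s - 300) + 42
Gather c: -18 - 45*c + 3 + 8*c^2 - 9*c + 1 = 8*c^2 - 54*c - 14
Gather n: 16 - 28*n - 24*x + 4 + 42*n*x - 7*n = n*(42*x - 35) - 24*x + 20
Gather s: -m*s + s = s*(1 - m)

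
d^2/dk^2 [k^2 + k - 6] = 2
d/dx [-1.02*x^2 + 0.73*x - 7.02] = 0.73 - 2.04*x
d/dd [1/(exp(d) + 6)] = -exp(d)/(exp(d) + 6)^2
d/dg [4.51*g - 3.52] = 4.51000000000000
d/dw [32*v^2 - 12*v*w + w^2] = -12*v + 2*w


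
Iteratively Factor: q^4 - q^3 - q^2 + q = (q + 1)*(q^3 - 2*q^2 + q) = (q - 1)*(q + 1)*(q^2 - q) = q*(q - 1)*(q + 1)*(q - 1)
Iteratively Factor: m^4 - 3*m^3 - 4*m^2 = (m)*(m^3 - 3*m^2 - 4*m) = m^2*(m^2 - 3*m - 4) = m^2*(m + 1)*(m - 4)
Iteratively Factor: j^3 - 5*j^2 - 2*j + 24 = (j + 2)*(j^2 - 7*j + 12) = (j - 4)*(j + 2)*(j - 3)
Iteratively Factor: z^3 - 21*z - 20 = (z + 4)*(z^2 - 4*z - 5) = (z + 1)*(z + 4)*(z - 5)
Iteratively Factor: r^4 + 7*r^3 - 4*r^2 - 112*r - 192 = (r + 4)*(r^3 + 3*r^2 - 16*r - 48) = (r - 4)*(r + 4)*(r^2 + 7*r + 12) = (r - 4)*(r + 4)^2*(r + 3)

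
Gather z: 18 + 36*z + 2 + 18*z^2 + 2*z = 18*z^2 + 38*z + 20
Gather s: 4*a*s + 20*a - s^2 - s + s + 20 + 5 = 4*a*s + 20*a - s^2 + 25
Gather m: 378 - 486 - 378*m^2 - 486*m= -378*m^2 - 486*m - 108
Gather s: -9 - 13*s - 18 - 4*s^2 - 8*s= -4*s^2 - 21*s - 27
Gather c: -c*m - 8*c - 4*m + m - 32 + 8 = c*(-m - 8) - 3*m - 24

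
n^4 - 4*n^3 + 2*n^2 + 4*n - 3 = (n - 3)*(n - 1)^2*(n + 1)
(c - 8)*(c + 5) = c^2 - 3*c - 40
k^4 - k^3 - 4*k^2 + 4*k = k*(k - 2)*(k - 1)*(k + 2)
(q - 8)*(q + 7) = q^2 - q - 56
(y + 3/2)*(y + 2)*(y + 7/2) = y^3 + 7*y^2 + 61*y/4 + 21/2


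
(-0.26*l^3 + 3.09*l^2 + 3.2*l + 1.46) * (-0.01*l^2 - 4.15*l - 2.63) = 0.0026*l^5 + 1.0481*l^4 - 12.1717*l^3 - 21.4213*l^2 - 14.475*l - 3.8398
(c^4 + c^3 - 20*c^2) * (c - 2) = c^5 - c^4 - 22*c^3 + 40*c^2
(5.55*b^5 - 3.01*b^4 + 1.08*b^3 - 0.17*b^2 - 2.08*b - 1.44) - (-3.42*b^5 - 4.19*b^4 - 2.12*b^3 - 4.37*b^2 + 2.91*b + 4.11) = 8.97*b^5 + 1.18*b^4 + 3.2*b^3 + 4.2*b^2 - 4.99*b - 5.55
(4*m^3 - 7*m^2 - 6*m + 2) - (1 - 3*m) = 4*m^3 - 7*m^2 - 3*m + 1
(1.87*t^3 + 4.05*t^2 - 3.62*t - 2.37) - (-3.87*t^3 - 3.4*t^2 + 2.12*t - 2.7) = 5.74*t^3 + 7.45*t^2 - 5.74*t + 0.33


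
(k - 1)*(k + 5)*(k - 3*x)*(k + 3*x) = k^4 + 4*k^3 - 9*k^2*x^2 - 5*k^2 - 36*k*x^2 + 45*x^2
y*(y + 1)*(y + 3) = y^3 + 4*y^2 + 3*y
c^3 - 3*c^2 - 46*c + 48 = (c - 8)*(c - 1)*(c + 6)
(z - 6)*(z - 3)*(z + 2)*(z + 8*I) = z^4 - 7*z^3 + 8*I*z^3 - 56*I*z^2 + 36*z + 288*I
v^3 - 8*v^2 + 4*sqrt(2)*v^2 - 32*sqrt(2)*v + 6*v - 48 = (v - 8)*(v + sqrt(2))*(v + 3*sqrt(2))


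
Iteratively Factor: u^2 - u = (u - 1)*(u)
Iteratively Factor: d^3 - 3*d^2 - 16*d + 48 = (d - 3)*(d^2 - 16) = (d - 4)*(d - 3)*(d + 4)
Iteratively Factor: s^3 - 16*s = (s)*(s^2 - 16) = s*(s - 4)*(s + 4)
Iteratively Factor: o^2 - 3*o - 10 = (o - 5)*(o + 2)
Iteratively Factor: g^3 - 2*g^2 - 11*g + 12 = (g - 4)*(g^2 + 2*g - 3) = (g - 4)*(g + 3)*(g - 1)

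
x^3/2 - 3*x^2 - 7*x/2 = x*(x/2 + 1/2)*(x - 7)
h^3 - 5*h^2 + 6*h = h*(h - 3)*(h - 2)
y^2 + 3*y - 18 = (y - 3)*(y + 6)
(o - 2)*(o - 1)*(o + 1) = o^3 - 2*o^2 - o + 2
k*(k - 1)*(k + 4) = k^3 + 3*k^2 - 4*k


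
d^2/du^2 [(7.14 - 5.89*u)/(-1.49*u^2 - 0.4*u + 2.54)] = ((16.5652 - 52.6566*u)*(1.49*u^2 + 0.4*u - 2.54) + (2.98*u + 0.4)*(5.89*u - 7.14)*(5.96*u + 0.8))/(1.49*u^2 + 0.4*u - 2.54)^3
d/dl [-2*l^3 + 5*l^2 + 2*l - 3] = -6*l^2 + 10*l + 2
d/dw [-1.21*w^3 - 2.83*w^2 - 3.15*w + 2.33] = -3.63*w^2 - 5.66*w - 3.15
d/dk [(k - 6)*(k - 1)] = 2*k - 7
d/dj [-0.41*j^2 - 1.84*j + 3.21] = -0.82*j - 1.84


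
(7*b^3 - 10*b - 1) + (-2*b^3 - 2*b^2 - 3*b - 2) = 5*b^3 - 2*b^2 - 13*b - 3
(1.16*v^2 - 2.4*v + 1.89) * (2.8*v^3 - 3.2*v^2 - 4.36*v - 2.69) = 3.248*v^5 - 10.432*v^4 + 7.9144*v^3 + 1.2956*v^2 - 1.7844*v - 5.0841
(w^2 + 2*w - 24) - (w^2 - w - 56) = 3*w + 32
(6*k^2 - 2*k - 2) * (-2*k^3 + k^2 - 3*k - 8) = -12*k^5 + 10*k^4 - 16*k^3 - 44*k^2 + 22*k + 16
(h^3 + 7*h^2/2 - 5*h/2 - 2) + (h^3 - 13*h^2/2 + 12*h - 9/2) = 2*h^3 - 3*h^2 + 19*h/2 - 13/2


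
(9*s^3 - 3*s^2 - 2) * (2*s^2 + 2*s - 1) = 18*s^5 + 12*s^4 - 15*s^3 - s^2 - 4*s + 2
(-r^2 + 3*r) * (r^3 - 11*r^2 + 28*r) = -r^5 + 14*r^4 - 61*r^3 + 84*r^2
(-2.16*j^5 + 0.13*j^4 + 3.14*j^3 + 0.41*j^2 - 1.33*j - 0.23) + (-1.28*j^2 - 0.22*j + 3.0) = -2.16*j^5 + 0.13*j^4 + 3.14*j^3 - 0.87*j^2 - 1.55*j + 2.77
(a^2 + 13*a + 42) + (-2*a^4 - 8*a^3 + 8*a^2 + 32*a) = -2*a^4 - 8*a^3 + 9*a^2 + 45*a + 42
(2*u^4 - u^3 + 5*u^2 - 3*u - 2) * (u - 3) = 2*u^5 - 7*u^4 + 8*u^3 - 18*u^2 + 7*u + 6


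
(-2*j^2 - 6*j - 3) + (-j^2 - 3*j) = -3*j^2 - 9*j - 3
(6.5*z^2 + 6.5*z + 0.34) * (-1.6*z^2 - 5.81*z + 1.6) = -10.4*z^4 - 48.165*z^3 - 27.909*z^2 + 8.4246*z + 0.544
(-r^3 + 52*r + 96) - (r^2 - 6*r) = -r^3 - r^2 + 58*r + 96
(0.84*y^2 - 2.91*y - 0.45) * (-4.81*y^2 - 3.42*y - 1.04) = -4.0404*y^4 + 11.1243*y^3 + 11.2431*y^2 + 4.5654*y + 0.468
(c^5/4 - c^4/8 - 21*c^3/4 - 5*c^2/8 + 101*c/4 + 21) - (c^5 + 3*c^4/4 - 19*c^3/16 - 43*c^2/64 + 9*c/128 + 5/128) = -3*c^5/4 - 7*c^4/8 - 65*c^3/16 + 3*c^2/64 + 3223*c/128 + 2683/128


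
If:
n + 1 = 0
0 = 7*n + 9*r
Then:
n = -1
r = 7/9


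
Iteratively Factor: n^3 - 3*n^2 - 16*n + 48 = (n + 4)*(n^2 - 7*n + 12) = (n - 4)*(n + 4)*(n - 3)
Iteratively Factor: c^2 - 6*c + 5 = (c - 1)*(c - 5)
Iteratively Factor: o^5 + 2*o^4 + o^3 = (o)*(o^4 + 2*o^3 + o^2) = o^2*(o^3 + 2*o^2 + o) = o^2*(o + 1)*(o^2 + o) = o^2*(o + 1)^2*(o)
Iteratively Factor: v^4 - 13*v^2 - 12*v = (v + 1)*(v^3 - v^2 - 12*v) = v*(v + 1)*(v^2 - v - 12) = v*(v + 1)*(v + 3)*(v - 4)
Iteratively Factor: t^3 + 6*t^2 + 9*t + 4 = (t + 4)*(t^2 + 2*t + 1) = (t + 1)*(t + 4)*(t + 1)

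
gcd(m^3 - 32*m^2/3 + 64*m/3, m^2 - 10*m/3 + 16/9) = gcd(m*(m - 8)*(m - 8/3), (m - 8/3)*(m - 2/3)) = m - 8/3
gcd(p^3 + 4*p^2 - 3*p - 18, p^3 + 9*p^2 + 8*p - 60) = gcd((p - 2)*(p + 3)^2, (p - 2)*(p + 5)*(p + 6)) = p - 2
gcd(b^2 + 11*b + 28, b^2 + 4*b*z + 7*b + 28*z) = b + 7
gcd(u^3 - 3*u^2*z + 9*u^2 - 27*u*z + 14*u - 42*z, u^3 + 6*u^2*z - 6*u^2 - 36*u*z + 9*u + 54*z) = 1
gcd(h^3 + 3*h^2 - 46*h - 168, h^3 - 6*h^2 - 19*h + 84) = h^2 - 3*h - 28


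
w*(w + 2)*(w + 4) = w^3 + 6*w^2 + 8*w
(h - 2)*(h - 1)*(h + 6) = h^3 + 3*h^2 - 16*h + 12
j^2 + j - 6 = (j - 2)*(j + 3)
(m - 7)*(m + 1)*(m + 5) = m^3 - m^2 - 37*m - 35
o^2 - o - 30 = (o - 6)*(o + 5)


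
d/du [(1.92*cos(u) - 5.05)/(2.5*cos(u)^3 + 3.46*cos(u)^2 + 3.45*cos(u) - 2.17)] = (9.6*cos(u)^3 - 31.2318*cos(u)^2 - 34.946*cos(u) - 13.2561)*sin(u)/(6.25*cos(u)^6 + 17.3*cos(u)^5 + 29.2216*cos(u)^4 + 13.024*cos(u)^3 - 3.1139*cos(u)^2 - 14.973*cos(u) + 4.7089)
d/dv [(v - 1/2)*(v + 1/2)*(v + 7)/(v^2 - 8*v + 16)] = (4*v^3 - 48*v^2 - 223*v + 18)/(4*(v^3 - 12*v^2 + 48*v - 64))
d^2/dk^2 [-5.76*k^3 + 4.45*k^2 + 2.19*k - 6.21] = 8.9 - 34.56*k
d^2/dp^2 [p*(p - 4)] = 2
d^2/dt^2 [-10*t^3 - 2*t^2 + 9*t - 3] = -60*t - 4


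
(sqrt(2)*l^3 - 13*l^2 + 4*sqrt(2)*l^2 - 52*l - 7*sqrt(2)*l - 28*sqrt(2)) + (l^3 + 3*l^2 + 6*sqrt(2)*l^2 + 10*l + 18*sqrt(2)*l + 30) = l^3 + sqrt(2)*l^3 - 10*l^2 + 10*sqrt(2)*l^2 - 42*l + 11*sqrt(2)*l - 28*sqrt(2) + 30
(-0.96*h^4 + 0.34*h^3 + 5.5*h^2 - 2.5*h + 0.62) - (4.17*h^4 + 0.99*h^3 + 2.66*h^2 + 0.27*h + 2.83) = -5.13*h^4 - 0.65*h^3 + 2.84*h^2 - 2.77*h - 2.21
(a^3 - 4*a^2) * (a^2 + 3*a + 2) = a^5 - a^4 - 10*a^3 - 8*a^2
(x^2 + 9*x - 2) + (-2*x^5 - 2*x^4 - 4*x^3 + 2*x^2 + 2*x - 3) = -2*x^5 - 2*x^4 - 4*x^3 + 3*x^2 + 11*x - 5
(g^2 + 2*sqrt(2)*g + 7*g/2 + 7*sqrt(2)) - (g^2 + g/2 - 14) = 2*sqrt(2)*g + 3*g + 7*sqrt(2) + 14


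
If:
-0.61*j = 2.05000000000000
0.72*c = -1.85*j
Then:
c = 8.64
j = -3.36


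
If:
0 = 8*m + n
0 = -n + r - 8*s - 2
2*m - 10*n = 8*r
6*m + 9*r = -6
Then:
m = -8/131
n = 64/131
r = -82/131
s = -51/131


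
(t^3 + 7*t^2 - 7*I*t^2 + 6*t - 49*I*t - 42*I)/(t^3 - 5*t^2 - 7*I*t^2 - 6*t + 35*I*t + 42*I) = (t + 6)/(t - 6)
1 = 1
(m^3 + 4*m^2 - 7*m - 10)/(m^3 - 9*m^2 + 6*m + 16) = (m + 5)/(m - 8)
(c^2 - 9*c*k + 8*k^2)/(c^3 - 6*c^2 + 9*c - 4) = (c^2 - 9*c*k + 8*k^2)/(c^3 - 6*c^2 + 9*c - 4)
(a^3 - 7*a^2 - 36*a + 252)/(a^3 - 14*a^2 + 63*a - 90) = (a^2 - a - 42)/(a^2 - 8*a + 15)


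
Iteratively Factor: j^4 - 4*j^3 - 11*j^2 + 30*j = (j + 3)*(j^3 - 7*j^2 + 10*j) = (j - 2)*(j + 3)*(j^2 - 5*j) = (j - 5)*(j - 2)*(j + 3)*(j)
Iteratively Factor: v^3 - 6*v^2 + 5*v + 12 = (v - 3)*(v^2 - 3*v - 4) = (v - 3)*(v + 1)*(v - 4)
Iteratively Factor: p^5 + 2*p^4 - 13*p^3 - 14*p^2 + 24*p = (p - 1)*(p^4 + 3*p^3 - 10*p^2 - 24*p) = (p - 1)*(p + 4)*(p^3 - p^2 - 6*p) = (p - 1)*(p + 2)*(p + 4)*(p^2 - 3*p) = (p - 3)*(p - 1)*(p + 2)*(p + 4)*(p)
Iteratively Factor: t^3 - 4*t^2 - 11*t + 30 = (t + 3)*(t^2 - 7*t + 10) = (t - 2)*(t + 3)*(t - 5)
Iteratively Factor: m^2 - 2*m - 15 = (m + 3)*(m - 5)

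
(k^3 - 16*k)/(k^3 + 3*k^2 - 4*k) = (k - 4)/(k - 1)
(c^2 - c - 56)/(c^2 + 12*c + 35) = (c - 8)/(c + 5)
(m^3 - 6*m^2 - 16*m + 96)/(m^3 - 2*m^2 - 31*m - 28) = (m^2 - 10*m + 24)/(m^2 - 6*m - 7)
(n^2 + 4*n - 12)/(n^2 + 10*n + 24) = (n - 2)/(n + 4)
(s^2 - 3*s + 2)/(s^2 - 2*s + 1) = (s - 2)/(s - 1)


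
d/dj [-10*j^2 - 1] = -20*j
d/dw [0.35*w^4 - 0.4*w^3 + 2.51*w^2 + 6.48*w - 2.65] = 1.4*w^3 - 1.2*w^2 + 5.02*w + 6.48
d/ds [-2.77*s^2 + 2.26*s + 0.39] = 2.26 - 5.54*s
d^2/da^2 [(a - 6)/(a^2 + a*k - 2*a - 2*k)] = 2*((a - 6)*(2*a + k - 2)^2 + (-3*a - k + 8)*(a^2 + a*k - 2*a - 2*k))/(a^2 + a*k - 2*a - 2*k)^3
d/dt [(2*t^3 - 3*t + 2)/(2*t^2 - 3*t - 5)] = (4*t^4 - 12*t^3 - 24*t^2 - 8*t + 21)/(4*t^4 - 12*t^3 - 11*t^2 + 30*t + 25)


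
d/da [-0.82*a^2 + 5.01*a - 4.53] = 5.01 - 1.64*a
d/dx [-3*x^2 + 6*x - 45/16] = 6 - 6*x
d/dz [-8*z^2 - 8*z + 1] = -16*z - 8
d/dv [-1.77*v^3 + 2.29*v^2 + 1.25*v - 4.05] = -5.31*v^2 + 4.58*v + 1.25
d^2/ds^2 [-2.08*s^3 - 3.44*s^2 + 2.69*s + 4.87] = -12.48*s - 6.88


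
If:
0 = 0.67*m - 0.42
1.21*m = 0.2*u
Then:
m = 0.63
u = 3.79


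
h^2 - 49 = (h - 7)*(h + 7)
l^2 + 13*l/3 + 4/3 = (l + 1/3)*(l + 4)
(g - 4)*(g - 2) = g^2 - 6*g + 8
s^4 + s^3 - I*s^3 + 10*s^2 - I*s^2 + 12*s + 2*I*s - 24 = (s - 1)*(s + 2)*(s - 4*I)*(s + 3*I)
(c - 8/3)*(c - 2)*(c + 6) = c^3 + 4*c^2/3 - 68*c/3 + 32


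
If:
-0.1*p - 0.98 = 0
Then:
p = -9.80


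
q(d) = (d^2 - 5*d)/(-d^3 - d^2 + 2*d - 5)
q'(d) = (2*d - 5)/(-d^3 - d^2 + 2*d - 5) + (d^2 - 5*d)*(3*d^2 + 2*d - 2)/(-d^3 - d^2 + 2*d - 5)^2 = (d*(d - 5)*(3*d^2 + 2*d - 2) + (5 - 2*d)*(d^3 + d^2 - 2*d + 5))/(d^3 + d^2 - 2*d + 5)^2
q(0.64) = 0.64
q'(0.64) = 0.77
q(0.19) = 0.20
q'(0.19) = 1.05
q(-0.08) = -0.08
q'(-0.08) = 0.97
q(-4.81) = 0.64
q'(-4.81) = 0.31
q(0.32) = 0.33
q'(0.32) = 1.05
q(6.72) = -0.03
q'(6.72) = -0.01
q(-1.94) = -2.52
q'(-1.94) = 4.21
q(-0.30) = -0.28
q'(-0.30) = 0.87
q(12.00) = -0.05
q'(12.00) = 0.00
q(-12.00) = 0.13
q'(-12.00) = 0.02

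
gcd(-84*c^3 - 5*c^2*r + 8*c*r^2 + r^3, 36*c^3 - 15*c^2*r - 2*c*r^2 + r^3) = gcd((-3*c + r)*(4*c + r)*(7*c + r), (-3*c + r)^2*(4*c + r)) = -12*c^2 + c*r + r^2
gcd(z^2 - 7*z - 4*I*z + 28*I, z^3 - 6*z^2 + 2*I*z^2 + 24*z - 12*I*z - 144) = z - 4*I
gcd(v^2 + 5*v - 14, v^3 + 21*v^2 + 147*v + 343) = v + 7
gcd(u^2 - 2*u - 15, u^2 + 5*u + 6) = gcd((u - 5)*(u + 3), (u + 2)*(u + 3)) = u + 3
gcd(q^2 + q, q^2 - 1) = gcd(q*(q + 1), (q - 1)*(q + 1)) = q + 1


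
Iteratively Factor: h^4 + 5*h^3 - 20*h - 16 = (h - 2)*(h^3 + 7*h^2 + 14*h + 8) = (h - 2)*(h + 2)*(h^2 + 5*h + 4) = (h - 2)*(h + 2)*(h + 4)*(h + 1)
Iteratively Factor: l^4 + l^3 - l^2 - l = (l)*(l^3 + l^2 - l - 1) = l*(l + 1)*(l^2 - 1) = l*(l - 1)*(l + 1)*(l + 1)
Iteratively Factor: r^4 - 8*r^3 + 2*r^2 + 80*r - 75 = (r - 5)*(r^3 - 3*r^2 - 13*r + 15) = (r - 5)^2*(r^2 + 2*r - 3) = (r - 5)^2*(r + 3)*(r - 1)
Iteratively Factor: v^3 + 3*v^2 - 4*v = (v)*(v^2 + 3*v - 4) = v*(v - 1)*(v + 4)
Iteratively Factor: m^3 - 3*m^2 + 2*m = (m - 1)*(m^2 - 2*m) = m*(m - 1)*(m - 2)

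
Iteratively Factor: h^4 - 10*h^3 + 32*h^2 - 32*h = (h - 4)*(h^3 - 6*h^2 + 8*h) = (h - 4)^2*(h^2 - 2*h) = h*(h - 4)^2*(h - 2)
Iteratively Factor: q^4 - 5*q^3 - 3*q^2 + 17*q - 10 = (q - 5)*(q^3 - 3*q + 2) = (q - 5)*(q - 1)*(q^2 + q - 2) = (q - 5)*(q - 1)*(q + 2)*(q - 1)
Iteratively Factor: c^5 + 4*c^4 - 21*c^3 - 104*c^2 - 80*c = (c + 4)*(c^4 - 21*c^2 - 20*c) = (c + 4)^2*(c^3 - 4*c^2 - 5*c) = c*(c + 4)^2*(c^2 - 4*c - 5) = c*(c + 1)*(c + 4)^2*(c - 5)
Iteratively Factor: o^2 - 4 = (o + 2)*(o - 2)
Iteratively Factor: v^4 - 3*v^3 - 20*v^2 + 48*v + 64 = (v - 4)*(v^3 + v^2 - 16*v - 16) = (v - 4)*(v + 1)*(v^2 - 16) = (v - 4)*(v + 1)*(v + 4)*(v - 4)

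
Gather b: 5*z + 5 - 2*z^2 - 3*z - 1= -2*z^2 + 2*z + 4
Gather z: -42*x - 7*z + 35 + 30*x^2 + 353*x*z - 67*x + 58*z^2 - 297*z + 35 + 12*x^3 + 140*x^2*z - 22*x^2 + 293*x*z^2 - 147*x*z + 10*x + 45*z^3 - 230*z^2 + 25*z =12*x^3 + 8*x^2 - 99*x + 45*z^3 + z^2*(293*x - 172) + z*(140*x^2 + 206*x - 279) + 70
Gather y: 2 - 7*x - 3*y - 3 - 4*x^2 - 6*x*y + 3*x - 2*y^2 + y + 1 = -4*x^2 - 4*x - 2*y^2 + y*(-6*x - 2)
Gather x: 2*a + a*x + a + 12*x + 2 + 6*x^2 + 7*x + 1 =3*a + 6*x^2 + x*(a + 19) + 3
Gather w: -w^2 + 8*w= -w^2 + 8*w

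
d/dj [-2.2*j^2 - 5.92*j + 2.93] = -4.4*j - 5.92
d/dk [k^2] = 2*k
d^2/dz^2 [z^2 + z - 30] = 2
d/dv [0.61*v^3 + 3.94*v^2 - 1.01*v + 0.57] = 1.83*v^2 + 7.88*v - 1.01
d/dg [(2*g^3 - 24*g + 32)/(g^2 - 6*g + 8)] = 2*g*(g - 8)/(g^2 - 8*g + 16)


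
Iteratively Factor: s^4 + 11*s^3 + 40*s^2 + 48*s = (s + 4)*(s^3 + 7*s^2 + 12*s) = (s + 4)^2*(s^2 + 3*s) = (s + 3)*(s + 4)^2*(s)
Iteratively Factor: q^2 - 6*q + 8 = (q - 2)*(q - 4)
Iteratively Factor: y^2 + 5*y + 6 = (y + 2)*(y + 3)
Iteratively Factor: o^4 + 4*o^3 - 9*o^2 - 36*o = (o - 3)*(o^3 + 7*o^2 + 12*o) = (o - 3)*(o + 3)*(o^2 + 4*o) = o*(o - 3)*(o + 3)*(o + 4)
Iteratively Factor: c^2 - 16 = (c - 4)*(c + 4)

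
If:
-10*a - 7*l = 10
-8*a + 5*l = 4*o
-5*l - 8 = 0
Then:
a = 3/25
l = -8/5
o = -56/25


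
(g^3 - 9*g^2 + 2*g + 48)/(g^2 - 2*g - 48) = (g^2 - g - 6)/(g + 6)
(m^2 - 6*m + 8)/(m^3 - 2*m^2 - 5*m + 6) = (m^2 - 6*m + 8)/(m^3 - 2*m^2 - 5*m + 6)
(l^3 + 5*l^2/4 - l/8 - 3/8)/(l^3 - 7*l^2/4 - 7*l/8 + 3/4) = (l + 1)/(l - 2)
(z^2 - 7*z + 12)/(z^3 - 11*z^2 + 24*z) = (z - 4)/(z*(z - 8))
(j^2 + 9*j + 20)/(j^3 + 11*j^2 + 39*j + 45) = (j + 4)/(j^2 + 6*j + 9)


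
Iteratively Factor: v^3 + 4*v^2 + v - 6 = (v + 2)*(v^2 + 2*v - 3) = (v + 2)*(v + 3)*(v - 1)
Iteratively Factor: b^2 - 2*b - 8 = (b - 4)*(b + 2)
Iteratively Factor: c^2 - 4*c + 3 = (c - 3)*(c - 1)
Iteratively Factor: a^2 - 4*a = (a)*(a - 4)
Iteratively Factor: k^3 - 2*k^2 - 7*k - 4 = (k - 4)*(k^2 + 2*k + 1) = (k - 4)*(k + 1)*(k + 1)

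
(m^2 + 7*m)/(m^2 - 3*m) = (m + 7)/(m - 3)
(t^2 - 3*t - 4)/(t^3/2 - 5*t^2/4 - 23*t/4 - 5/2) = 4*(-t^2 + 3*t + 4)/(-2*t^3 + 5*t^2 + 23*t + 10)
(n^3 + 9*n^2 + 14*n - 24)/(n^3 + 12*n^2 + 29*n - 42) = (n + 4)/(n + 7)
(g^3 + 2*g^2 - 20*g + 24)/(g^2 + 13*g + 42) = (g^2 - 4*g + 4)/(g + 7)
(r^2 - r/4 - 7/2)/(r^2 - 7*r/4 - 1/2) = (4*r + 7)/(4*r + 1)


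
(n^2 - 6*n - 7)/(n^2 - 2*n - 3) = (n - 7)/(n - 3)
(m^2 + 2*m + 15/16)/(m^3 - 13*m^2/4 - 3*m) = (m + 5/4)/(m*(m - 4))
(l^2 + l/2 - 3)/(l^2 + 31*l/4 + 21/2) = 2*(2*l^2 + l - 6)/(4*l^2 + 31*l + 42)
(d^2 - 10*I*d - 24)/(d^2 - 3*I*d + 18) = (d - 4*I)/(d + 3*I)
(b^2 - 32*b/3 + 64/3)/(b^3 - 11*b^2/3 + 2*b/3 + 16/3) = (b - 8)/(b^2 - b - 2)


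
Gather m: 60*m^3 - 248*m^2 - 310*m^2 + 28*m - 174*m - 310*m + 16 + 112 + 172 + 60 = 60*m^3 - 558*m^2 - 456*m + 360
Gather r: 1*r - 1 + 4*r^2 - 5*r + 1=4*r^2 - 4*r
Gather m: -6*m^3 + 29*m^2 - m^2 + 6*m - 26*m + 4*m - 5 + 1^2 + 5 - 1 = -6*m^3 + 28*m^2 - 16*m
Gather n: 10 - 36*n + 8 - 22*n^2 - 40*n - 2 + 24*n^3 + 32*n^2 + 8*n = 24*n^3 + 10*n^2 - 68*n + 16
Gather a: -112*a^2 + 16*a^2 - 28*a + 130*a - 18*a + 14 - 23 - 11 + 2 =-96*a^2 + 84*a - 18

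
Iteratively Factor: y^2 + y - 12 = (y + 4)*(y - 3)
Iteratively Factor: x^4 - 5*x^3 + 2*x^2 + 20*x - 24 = (x - 2)*(x^3 - 3*x^2 - 4*x + 12) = (x - 2)*(x + 2)*(x^2 - 5*x + 6) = (x - 2)^2*(x + 2)*(x - 3)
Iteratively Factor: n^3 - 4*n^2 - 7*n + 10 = (n + 2)*(n^2 - 6*n + 5) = (n - 1)*(n + 2)*(n - 5)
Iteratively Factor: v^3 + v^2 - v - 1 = (v + 1)*(v^2 - 1) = (v - 1)*(v + 1)*(v + 1)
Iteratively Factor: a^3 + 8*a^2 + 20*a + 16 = (a + 4)*(a^2 + 4*a + 4) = (a + 2)*(a + 4)*(a + 2)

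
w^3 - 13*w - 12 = (w - 4)*(w + 1)*(w + 3)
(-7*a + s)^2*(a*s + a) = 49*a^3*s + 49*a^3 - 14*a^2*s^2 - 14*a^2*s + a*s^3 + a*s^2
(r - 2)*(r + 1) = r^2 - r - 2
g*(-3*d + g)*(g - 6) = -3*d*g^2 + 18*d*g + g^3 - 6*g^2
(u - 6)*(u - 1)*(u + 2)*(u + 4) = u^4 - u^3 - 28*u^2 - 20*u + 48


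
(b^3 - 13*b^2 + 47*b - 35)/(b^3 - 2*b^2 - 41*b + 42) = (b - 5)/(b + 6)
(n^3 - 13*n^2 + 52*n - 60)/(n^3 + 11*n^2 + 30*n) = (n^3 - 13*n^2 + 52*n - 60)/(n*(n^2 + 11*n + 30))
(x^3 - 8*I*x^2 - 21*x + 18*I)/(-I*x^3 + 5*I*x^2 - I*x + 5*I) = (I*x^3 + 8*x^2 - 21*I*x - 18)/(x^3 - 5*x^2 + x - 5)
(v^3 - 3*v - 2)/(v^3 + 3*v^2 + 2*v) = (v^2 - v - 2)/(v*(v + 2))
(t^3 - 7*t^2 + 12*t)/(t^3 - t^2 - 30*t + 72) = t/(t + 6)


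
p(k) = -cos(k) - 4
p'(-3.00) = -0.14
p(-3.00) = -3.01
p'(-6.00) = 0.28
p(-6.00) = -4.96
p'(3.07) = 0.07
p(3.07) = -3.00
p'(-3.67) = 0.50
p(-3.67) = -3.14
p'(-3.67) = 0.50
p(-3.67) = -3.14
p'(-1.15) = -0.91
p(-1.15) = -4.41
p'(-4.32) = 0.92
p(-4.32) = -3.62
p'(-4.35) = 0.94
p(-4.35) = -3.65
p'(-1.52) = -1.00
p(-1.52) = -4.05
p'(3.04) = 0.10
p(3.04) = -3.01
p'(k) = sin(k)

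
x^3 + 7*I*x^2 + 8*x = x*(x - I)*(x + 8*I)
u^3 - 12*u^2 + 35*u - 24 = (u - 8)*(u - 3)*(u - 1)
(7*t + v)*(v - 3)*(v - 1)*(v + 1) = 7*t*v^3 - 21*t*v^2 - 7*t*v + 21*t + v^4 - 3*v^3 - v^2 + 3*v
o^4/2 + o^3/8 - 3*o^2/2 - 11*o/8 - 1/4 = (o/2 + 1/2)*(o - 2)*(o + 1/4)*(o + 1)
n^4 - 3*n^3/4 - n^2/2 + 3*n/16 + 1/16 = (n - 1)*(n - 1/2)*(n + 1/4)*(n + 1/2)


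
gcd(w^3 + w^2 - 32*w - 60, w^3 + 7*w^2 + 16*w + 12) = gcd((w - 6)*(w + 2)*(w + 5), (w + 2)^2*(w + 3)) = w + 2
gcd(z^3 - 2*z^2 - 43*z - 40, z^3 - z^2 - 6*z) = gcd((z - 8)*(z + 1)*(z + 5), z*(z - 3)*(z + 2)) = 1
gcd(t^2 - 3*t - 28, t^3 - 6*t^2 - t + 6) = 1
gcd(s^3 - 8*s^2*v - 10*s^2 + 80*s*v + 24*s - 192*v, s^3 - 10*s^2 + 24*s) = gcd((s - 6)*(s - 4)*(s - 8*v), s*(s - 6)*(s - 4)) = s^2 - 10*s + 24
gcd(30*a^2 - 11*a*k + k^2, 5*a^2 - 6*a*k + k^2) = 5*a - k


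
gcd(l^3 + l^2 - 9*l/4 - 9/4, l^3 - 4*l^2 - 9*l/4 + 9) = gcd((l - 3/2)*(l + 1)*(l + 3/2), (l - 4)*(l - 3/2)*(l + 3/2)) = l^2 - 9/4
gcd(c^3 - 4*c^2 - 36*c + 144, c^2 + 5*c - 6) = c + 6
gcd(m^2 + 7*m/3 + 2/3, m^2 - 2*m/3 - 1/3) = m + 1/3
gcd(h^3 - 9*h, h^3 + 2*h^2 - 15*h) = h^2 - 3*h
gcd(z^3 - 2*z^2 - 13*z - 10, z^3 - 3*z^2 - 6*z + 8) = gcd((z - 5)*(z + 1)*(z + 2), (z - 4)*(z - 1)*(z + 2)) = z + 2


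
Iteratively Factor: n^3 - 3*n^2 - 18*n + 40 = (n + 4)*(n^2 - 7*n + 10) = (n - 2)*(n + 4)*(n - 5)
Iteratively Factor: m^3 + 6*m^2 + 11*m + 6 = (m + 2)*(m^2 + 4*m + 3) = (m + 1)*(m + 2)*(m + 3)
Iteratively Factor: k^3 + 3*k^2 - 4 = (k - 1)*(k^2 + 4*k + 4) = (k - 1)*(k + 2)*(k + 2)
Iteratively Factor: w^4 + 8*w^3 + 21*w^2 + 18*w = (w)*(w^3 + 8*w^2 + 21*w + 18) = w*(w + 2)*(w^2 + 6*w + 9) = w*(w + 2)*(w + 3)*(w + 3)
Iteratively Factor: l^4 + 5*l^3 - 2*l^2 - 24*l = (l + 4)*(l^3 + l^2 - 6*l) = (l + 3)*(l + 4)*(l^2 - 2*l) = (l - 2)*(l + 3)*(l + 4)*(l)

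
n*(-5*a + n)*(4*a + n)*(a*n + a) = -20*a^3*n^2 - 20*a^3*n - a^2*n^3 - a^2*n^2 + a*n^4 + a*n^3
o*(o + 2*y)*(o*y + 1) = o^3*y + 2*o^2*y^2 + o^2 + 2*o*y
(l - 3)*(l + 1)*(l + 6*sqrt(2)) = l^3 - 2*l^2 + 6*sqrt(2)*l^2 - 12*sqrt(2)*l - 3*l - 18*sqrt(2)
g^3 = g^3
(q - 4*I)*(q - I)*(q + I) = q^3 - 4*I*q^2 + q - 4*I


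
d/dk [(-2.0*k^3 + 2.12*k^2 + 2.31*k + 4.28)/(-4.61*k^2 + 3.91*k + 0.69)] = (9.22*k^4 - 15.64*k^3 + 14.7983*k^2 + 42.3872*k - 15.1409)/(21.2521*k^4 - 36.0502*k^3 + 8.9263*k^2 + 5.3958*k + 0.4761)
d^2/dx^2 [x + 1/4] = 0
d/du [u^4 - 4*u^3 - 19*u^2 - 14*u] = 4*u^3 - 12*u^2 - 38*u - 14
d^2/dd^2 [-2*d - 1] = 0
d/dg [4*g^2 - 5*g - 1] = 8*g - 5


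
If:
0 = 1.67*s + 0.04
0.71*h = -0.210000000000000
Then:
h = -0.30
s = -0.02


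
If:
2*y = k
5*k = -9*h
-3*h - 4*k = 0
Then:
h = 0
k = 0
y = 0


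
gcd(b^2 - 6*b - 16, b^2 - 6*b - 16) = b^2 - 6*b - 16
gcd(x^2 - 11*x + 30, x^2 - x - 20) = x - 5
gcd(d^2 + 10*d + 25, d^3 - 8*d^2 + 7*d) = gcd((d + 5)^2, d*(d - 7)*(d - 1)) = 1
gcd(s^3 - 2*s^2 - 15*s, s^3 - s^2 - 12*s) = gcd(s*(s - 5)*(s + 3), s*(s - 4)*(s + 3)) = s^2 + 3*s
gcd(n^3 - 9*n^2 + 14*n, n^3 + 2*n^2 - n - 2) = 1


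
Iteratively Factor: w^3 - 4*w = (w + 2)*(w^2 - 2*w) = w*(w + 2)*(w - 2)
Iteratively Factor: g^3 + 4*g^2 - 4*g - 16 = (g - 2)*(g^2 + 6*g + 8) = (g - 2)*(g + 4)*(g + 2)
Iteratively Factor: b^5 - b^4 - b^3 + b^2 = (b - 1)*(b^4 - b^2) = b*(b - 1)*(b^3 - b) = b^2*(b - 1)*(b^2 - 1) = b^2*(b - 1)^2*(b + 1)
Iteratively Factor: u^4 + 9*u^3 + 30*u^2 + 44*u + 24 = (u + 3)*(u^3 + 6*u^2 + 12*u + 8) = (u + 2)*(u + 3)*(u^2 + 4*u + 4) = (u + 2)^2*(u + 3)*(u + 2)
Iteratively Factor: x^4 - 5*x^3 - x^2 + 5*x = (x - 1)*(x^3 - 4*x^2 - 5*x) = x*(x - 1)*(x^2 - 4*x - 5) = x*(x - 5)*(x - 1)*(x + 1)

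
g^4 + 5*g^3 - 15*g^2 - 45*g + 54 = (g - 3)*(g - 1)*(g + 3)*(g + 6)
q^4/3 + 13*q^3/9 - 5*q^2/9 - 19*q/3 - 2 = (q/3 + 1)*(q - 2)*(q + 1/3)*(q + 3)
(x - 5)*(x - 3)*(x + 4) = x^3 - 4*x^2 - 17*x + 60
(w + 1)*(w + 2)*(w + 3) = w^3 + 6*w^2 + 11*w + 6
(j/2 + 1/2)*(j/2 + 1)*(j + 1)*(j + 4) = j^4/4 + 2*j^3 + 21*j^2/4 + 11*j/2 + 2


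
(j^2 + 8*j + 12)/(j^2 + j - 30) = (j + 2)/(j - 5)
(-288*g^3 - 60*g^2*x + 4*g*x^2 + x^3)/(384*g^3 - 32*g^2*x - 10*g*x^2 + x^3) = (6*g + x)/(-8*g + x)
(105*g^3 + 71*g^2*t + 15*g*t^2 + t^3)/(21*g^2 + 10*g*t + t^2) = 5*g + t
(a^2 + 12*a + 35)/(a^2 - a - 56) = (a + 5)/(a - 8)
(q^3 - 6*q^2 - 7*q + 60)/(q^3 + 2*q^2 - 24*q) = (q^2 - 2*q - 15)/(q*(q + 6))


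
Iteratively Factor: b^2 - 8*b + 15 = (b - 5)*(b - 3)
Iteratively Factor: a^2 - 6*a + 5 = (a - 1)*(a - 5)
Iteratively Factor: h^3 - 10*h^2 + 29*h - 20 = (h - 1)*(h^2 - 9*h + 20) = (h - 4)*(h - 1)*(h - 5)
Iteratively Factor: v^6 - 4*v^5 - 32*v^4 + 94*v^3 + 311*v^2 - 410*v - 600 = (v + 1)*(v^5 - 5*v^4 - 27*v^3 + 121*v^2 + 190*v - 600) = (v - 5)*(v + 1)*(v^4 - 27*v^2 - 14*v + 120) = (v - 5)*(v + 1)*(v + 4)*(v^3 - 4*v^2 - 11*v + 30) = (v - 5)*(v + 1)*(v + 3)*(v + 4)*(v^2 - 7*v + 10) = (v - 5)^2*(v + 1)*(v + 3)*(v + 4)*(v - 2)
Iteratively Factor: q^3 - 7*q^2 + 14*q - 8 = (q - 2)*(q^2 - 5*q + 4) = (q - 2)*(q - 1)*(q - 4)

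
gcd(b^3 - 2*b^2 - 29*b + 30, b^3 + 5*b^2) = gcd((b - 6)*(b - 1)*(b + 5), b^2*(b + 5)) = b + 5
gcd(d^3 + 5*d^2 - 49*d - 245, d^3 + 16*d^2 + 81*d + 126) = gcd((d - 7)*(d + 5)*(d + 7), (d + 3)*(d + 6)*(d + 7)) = d + 7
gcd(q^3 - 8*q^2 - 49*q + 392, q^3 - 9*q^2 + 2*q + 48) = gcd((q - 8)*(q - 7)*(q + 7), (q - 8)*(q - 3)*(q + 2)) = q - 8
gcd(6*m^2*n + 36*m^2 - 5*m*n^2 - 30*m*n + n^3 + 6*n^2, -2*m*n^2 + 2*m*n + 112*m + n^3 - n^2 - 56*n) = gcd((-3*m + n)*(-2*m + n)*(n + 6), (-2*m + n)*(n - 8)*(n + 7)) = 2*m - n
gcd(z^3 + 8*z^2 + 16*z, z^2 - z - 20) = z + 4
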